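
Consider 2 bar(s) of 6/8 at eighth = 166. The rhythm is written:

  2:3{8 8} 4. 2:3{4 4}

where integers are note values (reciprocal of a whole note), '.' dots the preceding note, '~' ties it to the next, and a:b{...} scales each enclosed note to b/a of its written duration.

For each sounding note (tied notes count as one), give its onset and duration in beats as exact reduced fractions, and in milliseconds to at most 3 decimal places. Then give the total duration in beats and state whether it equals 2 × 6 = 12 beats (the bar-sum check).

1) 0.0ms=0b +542.169ms=3/2b
2) 542.169ms=3/2b +542.169ms=3/2b
3) 1084.337ms=3b +1084.337ms=3b
4) 2168.675ms=6b +1084.337ms=3b
5) 3253.012ms=9b +1084.337ms=3b
Σ=12b of 12 (166bpm 6/8) — PASS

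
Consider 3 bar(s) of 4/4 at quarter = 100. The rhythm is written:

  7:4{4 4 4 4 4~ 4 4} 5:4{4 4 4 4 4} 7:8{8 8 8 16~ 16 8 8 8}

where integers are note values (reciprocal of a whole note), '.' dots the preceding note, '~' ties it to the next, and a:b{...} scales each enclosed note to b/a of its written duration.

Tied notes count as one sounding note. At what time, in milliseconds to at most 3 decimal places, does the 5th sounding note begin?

note 5 onset = 16/7b = 1371.429ms

1. 0.0ms @ 0 + 342.857ms (4/7)
2. 342.857ms @ 4/7 + 342.857ms (4/7)
3. 685.714ms @ 8/7 + 342.857ms (4/7)
4. 1028.571ms @ 12/7 + 342.857ms (4/7)
5. 1371.429ms @ 16/7 + 685.714ms (8/7)
6. 2057.143ms @ 24/7 + 342.857ms (4/7)
7. 2400.0ms @ 4 + 480.0ms (4/5)
8. 2880.0ms @ 24/5 + 480.0ms (4/5)
9. 3360.0ms @ 28/5 + 480.0ms (4/5)
10. 3840.0ms @ 32/5 + 480.0ms (4/5)
11. 4320.0ms @ 36/5 + 480.0ms (4/5)
12. 4800.0ms @ 8 + 342.857ms (4/7)
13. 5142.857ms @ 60/7 + 342.857ms (4/7)
14. 5485.714ms @ 64/7 + 342.857ms (4/7)
15. 5828.571ms @ 68/7 + 342.857ms (4/7)
16. 6171.429ms @ 72/7 + 342.857ms (4/7)
17. 6514.286ms @ 76/7 + 342.857ms (4/7)
18. 6857.143ms @ 80/7 + 342.857ms (4/7)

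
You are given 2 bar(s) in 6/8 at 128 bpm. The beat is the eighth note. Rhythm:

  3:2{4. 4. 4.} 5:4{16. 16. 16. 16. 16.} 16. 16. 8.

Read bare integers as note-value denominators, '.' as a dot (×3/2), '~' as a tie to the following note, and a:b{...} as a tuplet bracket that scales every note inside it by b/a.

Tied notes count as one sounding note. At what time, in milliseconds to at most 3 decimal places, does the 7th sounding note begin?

note 7 onset = 39/5b = 3656.25ms

1. 0.0ms @ 0 + 937.5ms (2)
2. 937.5ms @ 2 + 937.5ms (2)
3. 1875.0ms @ 4 + 937.5ms (2)
4. 2812.5ms @ 6 + 281.25ms (3/5)
5. 3093.75ms @ 33/5 + 281.25ms (3/5)
6. 3375.0ms @ 36/5 + 281.25ms (3/5)
7. 3656.25ms @ 39/5 + 281.25ms (3/5)
8. 3937.5ms @ 42/5 + 281.25ms (3/5)
9. 4218.75ms @ 9 + 351.562ms (3/4)
10. 4570.312ms @ 39/4 + 351.562ms (3/4)
11. 4921.875ms @ 21/2 + 703.125ms (3/2)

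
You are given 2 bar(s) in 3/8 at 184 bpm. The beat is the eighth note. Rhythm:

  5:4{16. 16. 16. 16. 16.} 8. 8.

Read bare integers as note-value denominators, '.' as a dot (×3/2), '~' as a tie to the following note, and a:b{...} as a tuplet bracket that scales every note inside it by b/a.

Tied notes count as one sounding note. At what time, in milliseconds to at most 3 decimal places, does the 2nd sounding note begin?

1. 0.0ms @ 0 + 195.652ms (3/5)
2. 195.652ms @ 3/5 + 195.652ms (3/5)
3. 391.304ms @ 6/5 + 195.652ms (3/5)
4. 586.957ms @ 9/5 + 195.652ms (3/5)
5. 782.609ms @ 12/5 + 195.652ms (3/5)
6. 978.261ms @ 3 + 489.13ms (3/2)
7. 1467.391ms @ 9/2 + 489.13ms (3/2)

note 2 onset = 3/5b = 195.652ms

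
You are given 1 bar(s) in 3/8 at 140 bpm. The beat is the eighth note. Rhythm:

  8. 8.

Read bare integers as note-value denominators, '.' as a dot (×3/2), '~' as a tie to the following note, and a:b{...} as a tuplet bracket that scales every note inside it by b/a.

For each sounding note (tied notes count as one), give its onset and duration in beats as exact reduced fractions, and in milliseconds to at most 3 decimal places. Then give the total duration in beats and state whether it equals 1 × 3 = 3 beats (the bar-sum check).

1) 0.0ms=0b +642.857ms=3/2b
2) 642.857ms=3/2b +642.857ms=3/2b
Σ=3b of 3 (140bpm 3/8) — PASS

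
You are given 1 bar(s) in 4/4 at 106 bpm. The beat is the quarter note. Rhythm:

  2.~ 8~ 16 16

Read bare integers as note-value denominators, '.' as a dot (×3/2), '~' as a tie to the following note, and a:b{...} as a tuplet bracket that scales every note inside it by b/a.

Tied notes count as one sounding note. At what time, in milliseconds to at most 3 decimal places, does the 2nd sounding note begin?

1. 0.0ms @ 0 + 2122.642ms (15/4)
2. 2122.642ms @ 15/4 + 141.509ms (1/4)

note 2 onset = 15/4b = 2122.642ms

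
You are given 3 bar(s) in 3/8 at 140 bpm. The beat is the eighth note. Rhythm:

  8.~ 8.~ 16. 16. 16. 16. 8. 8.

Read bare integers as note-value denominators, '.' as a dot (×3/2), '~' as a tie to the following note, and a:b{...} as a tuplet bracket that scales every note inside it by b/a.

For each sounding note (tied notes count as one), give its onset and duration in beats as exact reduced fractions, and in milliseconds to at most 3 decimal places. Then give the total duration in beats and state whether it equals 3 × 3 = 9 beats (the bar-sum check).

1) 0.0ms=0b +1607.143ms=15/4b
2) 1607.143ms=15/4b +321.429ms=3/4b
3) 1928.571ms=9/2b +321.429ms=3/4b
4) 2250.0ms=21/4b +321.429ms=3/4b
5) 2571.429ms=6b +642.857ms=3/2b
6) 3214.286ms=15/2b +642.857ms=3/2b
Σ=9b of 9 (140bpm 3/8) — PASS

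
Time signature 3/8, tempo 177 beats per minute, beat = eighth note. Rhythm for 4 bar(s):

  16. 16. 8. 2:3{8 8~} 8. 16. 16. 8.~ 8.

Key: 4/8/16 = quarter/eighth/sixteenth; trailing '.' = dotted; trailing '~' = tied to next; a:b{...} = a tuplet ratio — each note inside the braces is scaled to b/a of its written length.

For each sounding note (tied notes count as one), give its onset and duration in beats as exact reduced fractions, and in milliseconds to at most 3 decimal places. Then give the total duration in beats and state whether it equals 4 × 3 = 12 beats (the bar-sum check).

1) 0.0ms=0b +254.237ms=3/4b
2) 254.237ms=3/4b +254.237ms=3/4b
3) 508.475ms=3/2b +508.475ms=3/2b
4) 1016.949ms=3b +508.475ms=3/2b
5) 1525.424ms=9/2b +1016.949ms=3b
6) 2542.373ms=15/2b +254.237ms=3/4b
7) 2796.61ms=33/4b +254.237ms=3/4b
8) 3050.847ms=9b +1016.949ms=3b
Σ=12b of 12 (177bpm 3/8) — PASS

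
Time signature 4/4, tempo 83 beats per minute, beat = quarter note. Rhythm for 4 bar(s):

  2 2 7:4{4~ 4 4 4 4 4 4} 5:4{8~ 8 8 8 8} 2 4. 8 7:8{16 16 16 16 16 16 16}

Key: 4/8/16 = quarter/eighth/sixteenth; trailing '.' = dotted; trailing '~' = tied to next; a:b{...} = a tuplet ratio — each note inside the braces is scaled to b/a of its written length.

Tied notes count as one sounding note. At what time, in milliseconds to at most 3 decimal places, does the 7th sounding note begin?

note 7 onset = 48/7b = 4956.971ms

1. 0.0ms @ 0 + 1445.783ms (2)
2. 1445.783ms @ 2 + 1445.783ms (2)
3. 2891.566ms @ 4 + 826.162ms (8/7)
4. 3717.728ms @ 36/7 + 413.081ms (4/7)
5. 4130.809ms @ 40/7 + 413.081ms (4/7)
6. 4543.89ms @ 44/7 + 413.081ms (4/7)
7. 4956.971ms @ 48/7 + 413.081ms (4/7)
8. 5370.052ms @ 52/7 + 413.081ms (4/7)
9. 5783.133ms @ 8 + 578.313ms (4/5)
10. 6361.446ms @ 44/5 + 289.157ms (2/5)
11. 6650.602ms @ 46/5 + 289.157ms (2/5)
12. 6939.759ms @ 48/5 + 289.157ms (2/5)
13. 7228.916ms @ 10 + 1445.783ms (2)
14. 8674.699ms @ 12 + 1084.337ms (3/2)
15. 9759.036ms @ 27/2 + 361.446ms (1/2)
16. 10120.482ms @ 14 + 206.54ms (2/7)
17. 10327.022ms @ 100/7 + 206.54ms (2/7)
18. 10533.563ms @ 102/7 + 206.54ms (2/7)
19. 10740.103ms @ 104/7 + 206.54ms (2/7)
20. 10946.644ms @ 106/7 + 206.54ms (2/7)
21. 11153.184ms @ 108/7 + 206.54ms (2/7)
22. 11359.725ms @ 110/7 + 206.54ms (2/7)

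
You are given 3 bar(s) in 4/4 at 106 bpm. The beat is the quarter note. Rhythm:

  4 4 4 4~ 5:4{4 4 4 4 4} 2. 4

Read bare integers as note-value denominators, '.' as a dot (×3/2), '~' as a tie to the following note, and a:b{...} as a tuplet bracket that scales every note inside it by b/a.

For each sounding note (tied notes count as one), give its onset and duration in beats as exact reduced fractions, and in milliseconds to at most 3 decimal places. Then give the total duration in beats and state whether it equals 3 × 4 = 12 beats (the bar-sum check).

1) 0.0ms=0b +566.038ms=1b
2) 566.038ms=1b +566.038ms=1b
3) 1132.075ms=2b +566.038ms=1b
4) 1698.113ms=3b +1018.868ms=9/5b
5) 2716.981ms=24/5b +452.83ms=4/5b
6) 3169.811ms=28/5b +452.83ms=4/5b
7) 3622.642ms=32/5b +452.83ms=4/5b
8) 4075.472ms=36/5b +452.83ms=4/5b
9) 4528.302ms=8b +1698.113ms=3b
10) 6226.415ms=11b +566.038ms=1b
Σ=12b of 12 (106bpm 4/4) — PASS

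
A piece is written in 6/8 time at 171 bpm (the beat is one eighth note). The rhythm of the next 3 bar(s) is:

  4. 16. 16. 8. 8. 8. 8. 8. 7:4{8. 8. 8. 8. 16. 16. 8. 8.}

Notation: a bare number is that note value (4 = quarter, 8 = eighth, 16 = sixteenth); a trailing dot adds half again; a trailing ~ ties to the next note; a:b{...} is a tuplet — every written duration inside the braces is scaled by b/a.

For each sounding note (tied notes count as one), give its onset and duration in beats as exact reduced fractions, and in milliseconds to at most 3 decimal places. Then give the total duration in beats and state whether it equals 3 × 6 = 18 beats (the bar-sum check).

1) 0.0ms=0b +1052.632ms=3b
2) 1052.632ms=3b +263.158ms=3/4b
3) 1315.789ms=15/4b +263.158ms=3/4b
4) 1578.947ms=9/2b +526.316ms=3/2b
5) 2105.263ms=6b +526.316ms=3/2b
6) 2631.579ms=15/2b +526.316ms=3/2b
7) 3157.895ms=9b +526.316ms=3/2b
8) 3684.211ms=21/2b +526.316ms=3/2b
9) 4210.526ms=12b +300.752ms=6/7b
10) 4511.278ms=90/7b +300.752ms=6/7b
11) 4812.03ms=96/7b +300.752ms=6/7b
12) 5112.782ms=102/7b +300.752ms=6/7b
13) 5413.534ms=108/7b +150.376ms=3/7b
14) 5563.91ms=111/7b +150.376ms=3/7b
15) 5714.286ms=114/7b +300.752ms=6/7b
16) 6015.038ms=120/7b +300.752ms=6/7b
Σ=18b of 18 (171bpm 6/8) — PASS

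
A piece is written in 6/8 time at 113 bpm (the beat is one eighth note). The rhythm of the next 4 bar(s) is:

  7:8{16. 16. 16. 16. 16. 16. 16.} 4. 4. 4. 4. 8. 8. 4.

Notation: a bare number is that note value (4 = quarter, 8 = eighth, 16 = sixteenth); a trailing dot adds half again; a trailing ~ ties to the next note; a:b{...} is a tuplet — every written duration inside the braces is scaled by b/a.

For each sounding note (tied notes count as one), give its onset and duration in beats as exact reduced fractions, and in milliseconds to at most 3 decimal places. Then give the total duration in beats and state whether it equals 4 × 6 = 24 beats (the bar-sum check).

1) 0.0ms=0b +455.12ms=6/7b
2) 455.12ms=6/7b +455.12ms=6/7b
3) 910.24ms=12/7b +455.12ms=6/7b
4) 1365.36ms=18/7b +455.12ms=6/7b
5) 1820.48ms=24/7b +455.12ms=6/7b
6) 2275.601ms=30/7b +455.12ms=6/7b
7) 2730.721ms=36/7b +455.12ms=6/7b
8) 3185.841ms=6b +1592.92ms=3b
9) 4778.761ms=9b +1592.92ms=3b
10) 6371.681ms=12b +1592.92ms=3b
11) 7964.602ms=15b +1592.92ms=3b
12) 9557.522ms=18b +796.46ms=3/2b
13) 10353.982ms=39/2b +796.46ms=3/2b
14) 11150.442ms=21b +1592.92ms=3b
Σ=24b of 24 (113bpm 6/8) — PASS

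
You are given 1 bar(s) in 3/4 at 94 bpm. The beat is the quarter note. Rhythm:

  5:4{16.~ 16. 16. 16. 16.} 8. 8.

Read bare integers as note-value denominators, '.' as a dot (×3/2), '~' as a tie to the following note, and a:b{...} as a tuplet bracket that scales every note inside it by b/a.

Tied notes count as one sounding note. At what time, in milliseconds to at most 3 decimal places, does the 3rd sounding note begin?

note 3 onset = 9/10b = 574.468ms

1. 0.0ms @ 0 + 382.979ms (3/5)
2. 382.979ms @ 3/5 + 191.489ms (3/10)
3. 574.468ms @ 9/10 + 191.489ms (3/10)
4. 765.957ms @ 6/5 + 191.489ms (3/10)
5. 957.447ms @ 3/2 + 478.723ms (3/4)
6. 1436.17ms @ 9/4 + 478.723ms (3/4)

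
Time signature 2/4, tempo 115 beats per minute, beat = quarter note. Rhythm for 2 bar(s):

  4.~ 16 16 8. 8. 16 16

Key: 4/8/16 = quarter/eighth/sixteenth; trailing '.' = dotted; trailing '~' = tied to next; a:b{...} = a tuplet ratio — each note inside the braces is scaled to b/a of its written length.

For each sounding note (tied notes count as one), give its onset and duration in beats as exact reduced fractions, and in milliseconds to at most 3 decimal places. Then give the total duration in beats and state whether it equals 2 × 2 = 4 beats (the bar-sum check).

1) 0.0ms=0b +913.043ms=7/4b
2) 913.043ms=7/4b +130.435ms=1/4b
3) 1043.478ms=2b +391.304ms=3/4b
4) 1434.783ms=11/4b +391.304ms=3/4b
5) 1826.087ms=7/2b +130.435ms=1/4b
6) 1956.522ms=15/4b +130.435ms=1/4b
Σ=4b of 4 (115bpm 2/4) — PASS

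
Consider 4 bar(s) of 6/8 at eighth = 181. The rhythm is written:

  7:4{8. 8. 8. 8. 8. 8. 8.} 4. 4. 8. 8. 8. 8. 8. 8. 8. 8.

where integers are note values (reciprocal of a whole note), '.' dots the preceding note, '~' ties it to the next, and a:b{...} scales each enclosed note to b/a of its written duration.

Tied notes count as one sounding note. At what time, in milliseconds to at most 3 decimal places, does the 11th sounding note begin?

note 11 onset = 27/2b = 4475.138ms

1. 0.0ms @ 0 + 284.136ms (6/7)
2. 284.136ms @ 6/7 + 284.136ms (6/7)
3. 568.272ms @ 12/7 + 284.136ms (6/7)
4. 852.407ms @ 18/7 + 284.136ms (6/7)
5. 1136.543ms @ 24/7 + 284.136ms (6/7)
6. 1420.679ms @ 30/7 + 284.136ms (6/7)
7. 1704.815ms @ 36/7 + 284.136ms (6/7)
8. 1988.95ms @ 6 + 994.475ms (3)
9. 2983.425ms @ 9 + 994.475ms (3)
10. 3977.901ms @ 12 + 497.238ms (3/2)
11. 4475.138ms @ 27/2 + 497.238ms (3/2)
12. 4972.376ms @ 15 + 497.238ms (3/2)
13. 5469.613ms @ 33/2 + 497.238ms (3/2)
14. 5966.851ms @ 18 + 497.238ms (3/2)
15. 6464.088ms @ 39/2 + 497.238ms (3/2)
16. 6961.326ms @ 21 + 497.238ms (3/2)
17. 7458.564ms @ 45/2 + 497.238ms (3/2)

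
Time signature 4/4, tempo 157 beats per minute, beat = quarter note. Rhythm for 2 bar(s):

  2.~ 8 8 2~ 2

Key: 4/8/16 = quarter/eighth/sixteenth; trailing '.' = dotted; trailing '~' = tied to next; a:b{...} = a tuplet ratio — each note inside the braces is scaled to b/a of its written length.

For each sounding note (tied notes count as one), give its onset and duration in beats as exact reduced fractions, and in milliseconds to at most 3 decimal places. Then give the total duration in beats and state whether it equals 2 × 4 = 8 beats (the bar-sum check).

1) 0.0ms=0b +1337.58ms=7/2b
2) 1337.58ms=7/2b +191.083ms=1/2b
3) 1528.662ms=4b +1528.662ms=4b
Σ=8b of 8 (157bpm 4/4) — PASS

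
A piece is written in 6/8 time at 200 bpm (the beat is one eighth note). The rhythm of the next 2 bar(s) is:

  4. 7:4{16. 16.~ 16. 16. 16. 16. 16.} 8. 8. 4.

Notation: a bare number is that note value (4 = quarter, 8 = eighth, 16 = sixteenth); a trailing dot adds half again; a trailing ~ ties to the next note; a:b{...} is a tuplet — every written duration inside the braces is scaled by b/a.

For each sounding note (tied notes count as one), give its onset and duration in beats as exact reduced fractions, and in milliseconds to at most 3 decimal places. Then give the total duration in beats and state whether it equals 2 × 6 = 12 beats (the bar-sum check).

1) 0.0ms=0b +900.0ms=3b
2) 900.0ms=3b +128.571ms=3/7b
3) 1028.571ms=24/7b +257.143ms=6/7b
4) 1285.714ms=30/7b +128.571ms=3/7b
5) 1414.286ms=33/7b +128.571ms=3/7b
6) 1542.857ms=36/7b +128.571ms=3/7b
7) 1671.429ms=39/7b +128.571ms=3/7b
8) 1800.0ms=6b +450.0ms=3/2b
9) 2250.0ms=15/2b +450.0ms=3/2b
10) 2700.0ms=9b +900.0ms=3b
Σ=12b of 12 (200bpm 6/8) — PASS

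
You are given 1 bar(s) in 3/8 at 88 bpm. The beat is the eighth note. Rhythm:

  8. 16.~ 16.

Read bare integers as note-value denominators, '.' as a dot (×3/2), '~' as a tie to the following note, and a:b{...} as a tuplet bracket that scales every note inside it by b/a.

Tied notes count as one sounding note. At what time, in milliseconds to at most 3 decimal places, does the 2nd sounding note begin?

1. 0.0ms @ 0 + 1022.727ms (3/2)
2. 1022.727ms @ 3/2 + 1022.727ms (3/2)

note 2 onset = 3/2b = 1022.727ms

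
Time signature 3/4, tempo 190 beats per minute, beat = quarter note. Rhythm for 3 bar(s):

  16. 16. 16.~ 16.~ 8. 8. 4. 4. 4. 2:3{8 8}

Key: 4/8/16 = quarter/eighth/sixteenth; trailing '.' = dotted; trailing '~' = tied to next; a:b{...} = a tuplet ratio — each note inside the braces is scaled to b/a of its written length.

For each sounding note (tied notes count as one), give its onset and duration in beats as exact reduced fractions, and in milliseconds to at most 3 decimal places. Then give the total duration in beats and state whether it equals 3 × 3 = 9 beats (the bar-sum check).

1) 0.0ms=0b +118.421ms=3/8b
2) 118.421ms=3/8b +118.421ms=3/8b
3) 236.842ms=3/4b +473.684ms=3/2b
4) 710.526ms=9/4b +236.842ms=3/4b
5) 947.368ms=3b +473.684ms=3/2b
6) 1421.053ms=9/2b +473.684ms=3/2b
7) 1894.737ms=6b +473.684ms=3/2b
8) 2368.421ms=15/2b +236.842ms=3/4b
9) 2605.263ms=33/4b +236.842ms=3/4b
Σ=9b of 9 (190bpm 3/4) — PASS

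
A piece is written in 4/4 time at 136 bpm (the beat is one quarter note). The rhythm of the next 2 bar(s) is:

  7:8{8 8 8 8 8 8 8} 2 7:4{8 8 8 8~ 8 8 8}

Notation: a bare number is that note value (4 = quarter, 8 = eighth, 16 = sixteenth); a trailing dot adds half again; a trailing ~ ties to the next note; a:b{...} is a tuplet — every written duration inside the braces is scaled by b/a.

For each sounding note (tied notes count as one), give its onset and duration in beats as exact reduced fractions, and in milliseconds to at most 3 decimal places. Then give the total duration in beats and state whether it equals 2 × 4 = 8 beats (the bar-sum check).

1) 0.0ms=0b +252.101ms=4/7b
2) 252.101ms=4/7b +252.101ms=4/7b
3) 504.202ms=8/7b +252.101ms=4/7b
4) 756.303ms=12/7b +252.101ms=4/7b
5) 1008.403ms=16/7b +252.101ms=4/7b
6) 1260.504ms=20/7b +252.101ms=4/7b
7) 1512.605ms=24/7b +252.101ms=4/7b
8) 1764.706ms=4b +882.353ms=2b
9) 2647.059ms=6b +126.05ms=2/7b
10) 2773.109ms=44/7b +126.05ms=2/7b
11) 2899.16ms=46/7b +126.05ms=2/7b
12) 3025.21ms=48/7b +252.101ms=4/7b
13) 3277.311ms=52/7b +126.05ms=2/7b
14) 3403.361ms=54/7b +126.05ms=2/7b
Σ=8b of 8 (136bpm 4/4) — PASS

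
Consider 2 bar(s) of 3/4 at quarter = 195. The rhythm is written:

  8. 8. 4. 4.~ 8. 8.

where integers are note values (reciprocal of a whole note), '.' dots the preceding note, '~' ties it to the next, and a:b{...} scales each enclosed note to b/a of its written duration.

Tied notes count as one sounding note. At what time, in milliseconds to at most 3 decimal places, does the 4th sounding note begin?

note 4 onset = 3b = 923.077ms

1. 0.0ms @ 0 + 230.769ms (3/4)
2. 230.769ms @ 3/4 + 230.769ms (3/4)
3. 461.538ms @ 3/2 + 461.538ms (3/2)
4. 923.077ms @ 3 + 692.308ms (9/4)
5. 1615.385ms @ 21/4 + 230.769ms (3/4)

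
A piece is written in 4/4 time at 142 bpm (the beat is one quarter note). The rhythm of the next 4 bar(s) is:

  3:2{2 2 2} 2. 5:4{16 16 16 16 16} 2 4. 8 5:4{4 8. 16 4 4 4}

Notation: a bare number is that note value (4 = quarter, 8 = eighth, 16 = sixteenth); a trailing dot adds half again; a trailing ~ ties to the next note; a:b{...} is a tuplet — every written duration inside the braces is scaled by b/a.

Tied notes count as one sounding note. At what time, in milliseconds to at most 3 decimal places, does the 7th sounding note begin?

note 7 onset = 37/5b = 3126.761ms

1. 0.0ms @ 0 + 563.38ms (4/3)
2. 563.38ms @ 4/3 + 563.38ms (4/3)
3. 1126.761ms @ 8/3 + 563.38ms (4/3)
4. 1690.141ms @ 4 + 1267.606ms (3)
5. 2957.746ms @ 7 + 84.507ms (1/5)
6. 3042.254ms @ 36/5 + 84.507ms (1/5)
7. 3126.761ms @ 37/5 + 84.507ms (1/5)
8. 3211.268ms @ 38/5 + 84.507ms (1/5)
9. 3295.775ms @ 39/5 + 84.507ms (1/5)
10. 3380.282ms @ 8 + 845.07ms (2)
11. 4225.352ms @ 10 + 633.803ms (3/2)
12. 4859.155ms @ 23/2 + 211.268ms (1/2)
13. 5070.423ms @ 12 + 338.028ms (4/5)
14. 5408.451ms @ 64/5 + 253.521ms (3/5)
15. 5661.972ms @ 67/5 + 84.507ms (1/5)
16. 5746.479ms @ 68/5 + 338.028ms (4/5)
17. 6084.507ms @ 72/5 + 338.028ms (4/5)
18. 6422.535ms @ 76/5 + 338.028ms (4/5)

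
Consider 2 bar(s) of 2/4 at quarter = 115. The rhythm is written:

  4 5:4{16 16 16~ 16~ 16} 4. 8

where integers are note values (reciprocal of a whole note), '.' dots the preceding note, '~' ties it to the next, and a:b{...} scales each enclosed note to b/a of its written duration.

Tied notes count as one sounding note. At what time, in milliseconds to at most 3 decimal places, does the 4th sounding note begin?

note 4 onset = 7/5b = 730.435ms

1. 0.0ms @ 0 + 521.739ms (1)
2. 521.739ms @ 1 + 104.348ms (1/5)
3. 626.087ms @ 6/5 + 104.348ms (1/5)
4. 730.435ms @ 7/5 + 313.043ms (3/5)
5. 1043.478ms @ 2 + 782.609ms (3/2)
6. 1826.087ms @ 7/2 + 260.87ms (1/2)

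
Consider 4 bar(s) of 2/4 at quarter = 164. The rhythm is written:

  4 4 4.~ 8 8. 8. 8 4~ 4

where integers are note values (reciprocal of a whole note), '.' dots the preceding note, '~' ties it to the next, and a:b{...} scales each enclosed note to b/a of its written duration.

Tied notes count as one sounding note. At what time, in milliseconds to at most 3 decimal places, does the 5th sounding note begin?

1. 0.0ms @ 0 + 365.854ms (1)
2. 365.854ms @ 1 + 365.854ms (1)
3. 731.707ms @ 2 + 731.707ms (2)
4. 1463.415ms @ 4 + 274.39ms (3/4)
5. 1737.805ms @ 19/4 + 274.39ms (3/4)
6. 2012.195ms @ 11/2 + 182.927ms (1/2)
7. 2195.122ms @ 6 + 731.707ms (2)

note 5 onset = 19/4b = 1737.805ms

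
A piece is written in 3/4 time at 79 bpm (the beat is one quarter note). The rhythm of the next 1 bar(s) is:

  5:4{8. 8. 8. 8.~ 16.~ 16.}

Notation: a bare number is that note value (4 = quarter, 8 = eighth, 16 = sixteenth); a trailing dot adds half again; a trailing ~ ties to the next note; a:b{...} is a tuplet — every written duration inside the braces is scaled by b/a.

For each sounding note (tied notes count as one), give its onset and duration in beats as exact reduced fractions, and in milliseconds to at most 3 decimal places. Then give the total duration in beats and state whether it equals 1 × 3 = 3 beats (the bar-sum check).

1) 0.0ms=0b +455.696ms=3/5b
2) 455.696ms=3/5b +455.696ms=3/5b
3) 911.392ms=6/5b +455.696ms=3/5b
4) 1367.089ms=9/5b +911.392ms=6/5b
Σ=3b of 3 (79bpm 3/4) — PASS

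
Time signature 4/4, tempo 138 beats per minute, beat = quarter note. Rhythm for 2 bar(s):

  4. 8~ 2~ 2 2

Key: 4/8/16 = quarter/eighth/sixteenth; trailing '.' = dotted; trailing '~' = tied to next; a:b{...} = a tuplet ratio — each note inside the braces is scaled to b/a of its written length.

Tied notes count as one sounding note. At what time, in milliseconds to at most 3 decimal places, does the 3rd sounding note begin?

note 3 onset = 6b = 2608.696ms

1. 0.0ms @ 0 + 652.174ms (3/2)
2. 652.174ms @ 3/2 + 1956.522ms (9/2)
3. 2608.696ms @ 6 + 869.565ms (2)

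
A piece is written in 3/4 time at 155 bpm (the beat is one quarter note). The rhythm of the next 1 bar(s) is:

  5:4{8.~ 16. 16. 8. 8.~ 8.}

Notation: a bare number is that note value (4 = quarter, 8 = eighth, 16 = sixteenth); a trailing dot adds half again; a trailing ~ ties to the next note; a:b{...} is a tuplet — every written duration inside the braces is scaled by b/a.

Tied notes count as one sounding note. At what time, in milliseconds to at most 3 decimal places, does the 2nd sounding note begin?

1. 0.0ms @ 0 + 348.387ms (9/10)
2. 348.387ms @ 9/10 + 116.129ms (3/10)
3. 464.516ms @ 6/5 + 232.258ms (3/5)
4. 696.774ms @ 9/5 + 464.516ms (6/5)

note 2 onset = 9/10b = 348.387ms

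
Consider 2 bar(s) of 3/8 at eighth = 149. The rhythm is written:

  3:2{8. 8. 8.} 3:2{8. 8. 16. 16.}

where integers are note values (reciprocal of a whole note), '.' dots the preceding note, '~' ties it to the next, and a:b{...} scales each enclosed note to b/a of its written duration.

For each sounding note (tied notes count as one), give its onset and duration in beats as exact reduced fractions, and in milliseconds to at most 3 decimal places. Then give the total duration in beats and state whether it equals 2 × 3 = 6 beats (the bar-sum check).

1) 0.0ms=0b +402.685ms=1b
2) 402.685ms=1b +402.685ms=1b
3) 805.369ms=2b +402.685ms=1b
4) 1208.054ms=3b +402.685ms=1b
5) 1610.738ms=4b +402.685ms=1b
6) 2013.423ms=5b +201.342ms=1/2b
7) 2214.765ms=11/2b +201.342ms=1/2b
Σ=6b of 6 (149bpm 3/8) — PASS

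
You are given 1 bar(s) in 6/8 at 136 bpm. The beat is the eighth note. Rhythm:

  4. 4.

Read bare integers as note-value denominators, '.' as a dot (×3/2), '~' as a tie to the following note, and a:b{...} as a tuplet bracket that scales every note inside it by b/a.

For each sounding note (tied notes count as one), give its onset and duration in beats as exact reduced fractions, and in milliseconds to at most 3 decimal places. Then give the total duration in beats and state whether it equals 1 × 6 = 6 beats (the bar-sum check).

1) 0.0ms=0b +1323.529ms=3b
2) 1323.529ms=3b +1323.529ms=3b
Σ=6b of 6 (136bpm 6/8) — PASS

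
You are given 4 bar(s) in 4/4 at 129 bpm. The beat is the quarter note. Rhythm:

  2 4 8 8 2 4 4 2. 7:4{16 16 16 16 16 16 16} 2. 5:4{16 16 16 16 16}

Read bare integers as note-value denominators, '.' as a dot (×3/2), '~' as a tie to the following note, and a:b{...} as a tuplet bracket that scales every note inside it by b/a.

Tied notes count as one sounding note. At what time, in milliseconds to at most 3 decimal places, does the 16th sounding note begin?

1. 0.0ms @ 0 + 930.233ms (2)
2. 930.233ms @ 2 + 465.116ms (1)
3. 1395.349ms @ 3 + 232.558ms (1/2)
4. 1627.907ms @ 7/2 + 232.558ms (1/2)
5. 1860.465ms @ 4 + 930.233ms (2)
6. 2790.698ms @ 6 + 465.116ms (1)
7. 3255.814ms @ 7 + 465.116ms (1)
8. 3720.93ms @ 8 + 1395.349ms (3)
9. 5116.279ms @ 11 + 66.445ms (1/7)
10. 5182.724ms @ 78/7 + 66.445ms (1/7)
11. 5249.169ms @ 79/7 + 66.445ms (1/7)
12. 5315.615ms @ 80/7 + 66.445ms (1/7)
13. 5382.06ms @ 81/7 + 66.445ms (1/7)
14. 5448.505ms @ 82/7 + 66.445ms (1/7)
15. 5514.95ms @ 83/7 + 66.445ms (1/7)
16. 5581.395ms @ 12 + 1395.349ms (3)
17. 6976.744ms @ 15 + 93.023ms (1/5)
18. 7069.767ms @ 76/5 + 93.023ms (1/5)
19. 7162.791ms @ 77/5 + 93.023ms (1/5)
20. 7255.814ms @ 78/5 + 93.023ms (1/5)
21. 7348.837ms @ 79/5 + 93.023ms (1/5)

note 16 onset = 12b = 5581.395ms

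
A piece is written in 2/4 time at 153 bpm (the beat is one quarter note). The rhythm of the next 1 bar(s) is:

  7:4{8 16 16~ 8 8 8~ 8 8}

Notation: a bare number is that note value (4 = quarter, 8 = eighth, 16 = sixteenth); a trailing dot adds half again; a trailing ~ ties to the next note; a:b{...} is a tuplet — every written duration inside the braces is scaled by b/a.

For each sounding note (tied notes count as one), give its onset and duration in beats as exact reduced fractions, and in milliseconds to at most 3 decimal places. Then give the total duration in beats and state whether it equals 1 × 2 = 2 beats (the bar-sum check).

1) 0.0ms=0b +112.045ms=2/7b
2) 112.045ms=2/7b +56.022ms=1/7b
3) 168.067ms=3/7b +168.067ms=3/7b
4) 336.134ms=6/7b +112.045ms=2/7b
5) 448.179ms=8/7b +224.09ms=4/7b
6) 672.269ms=12/7b +112.045ms=2/7b
Σ=2b of 2 (153bpm 2/4) — PASS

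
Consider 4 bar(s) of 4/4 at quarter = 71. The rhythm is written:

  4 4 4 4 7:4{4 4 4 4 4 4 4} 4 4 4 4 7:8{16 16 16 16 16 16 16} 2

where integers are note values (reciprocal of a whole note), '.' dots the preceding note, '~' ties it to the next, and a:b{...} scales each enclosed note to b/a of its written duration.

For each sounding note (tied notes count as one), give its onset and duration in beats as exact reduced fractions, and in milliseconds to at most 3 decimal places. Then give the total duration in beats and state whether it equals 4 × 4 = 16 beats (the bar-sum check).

1) 0.0ms=0b +845.07ms=1b
2) 845.07ms=1b +845.07ms=1b
3) 1690.141ms=2b +845.07ms=1b
4) 2535.211ms=3b +845.07ms=1b
5) 3380.282ms=4b +482.897ms=4/7b
6) 3863.179ms=32/7b +482.897ms=4/7b
7) 4346.076ms=36/7b +482.897ms=4/7b
8) 4828.974ms=40/7b +482.897ms=4/7b
9) 5311.871ms=44/7b +482.897ms=4/7b
10) 5794.769ms=48/7b +482.897ms=4/7b
11) 6277.666ms=52/7b +482.897ms=4/7b
12) 6760.563ms=8b +845.07ms=1b
13) 7605.634ms=9b +845.07ms=1b
14) 8450.704ms=10b +845.07ms=1b
15) 9295.775ms=11b +845.07ms=1b
16) 10140.845ms=12b +241.449ms=2/7b
17) 10382.294ms=86/7b +241.449ms=2/7b
18) 10623.742ms=88/7b +241.449ms=2/7b
19) 10865.191ms=90/7b +241.449ms=2/7b
20) 11106.64ms=92/7b +241.449ms=2/7b
21) 11348.089ms=94/7b +241.449ms=2/7b
22) 11589.537ms=96/7b +241.449ms=2/7b
23) 11830.986ms=14b +1690.141ms=2b
Σ=16b of 16 (71bpm 4/4) — PASS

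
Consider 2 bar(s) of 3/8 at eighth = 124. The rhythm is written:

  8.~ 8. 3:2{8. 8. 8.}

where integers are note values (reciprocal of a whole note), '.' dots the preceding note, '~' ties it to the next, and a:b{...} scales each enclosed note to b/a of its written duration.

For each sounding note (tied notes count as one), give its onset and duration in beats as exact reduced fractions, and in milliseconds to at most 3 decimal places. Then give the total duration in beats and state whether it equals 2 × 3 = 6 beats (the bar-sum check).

1) 0.0ms=0b +1451.613ms=3b
2) 1451.613ms=3b +483.871ms=1b
3) 1935.484ms=4b +483.871ms=1b
4) 2419.355ms=5b +483.871ms=1b
Σ=6b of 6 (124bpm 3/8) — PASS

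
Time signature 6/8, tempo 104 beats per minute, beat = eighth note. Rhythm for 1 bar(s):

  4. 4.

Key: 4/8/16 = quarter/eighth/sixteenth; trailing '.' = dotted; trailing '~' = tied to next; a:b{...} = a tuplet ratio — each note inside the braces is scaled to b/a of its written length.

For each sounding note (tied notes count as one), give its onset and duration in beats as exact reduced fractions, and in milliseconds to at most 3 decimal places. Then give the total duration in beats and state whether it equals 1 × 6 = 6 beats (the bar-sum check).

1) 0.0ms=0b +1730.769ms=3b
2) 1730.769ms=3b +1730.769ms=3b
Σ=6b of 6 (104bpm 6/8) — PASS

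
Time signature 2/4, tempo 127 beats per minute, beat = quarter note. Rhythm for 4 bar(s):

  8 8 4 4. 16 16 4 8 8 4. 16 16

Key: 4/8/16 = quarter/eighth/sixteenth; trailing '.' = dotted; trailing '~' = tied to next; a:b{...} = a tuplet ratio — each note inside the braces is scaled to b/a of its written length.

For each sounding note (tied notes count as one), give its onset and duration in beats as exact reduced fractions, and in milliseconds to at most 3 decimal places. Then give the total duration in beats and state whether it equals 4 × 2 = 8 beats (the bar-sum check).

1) 0.0ms=0b +236.22ms=1/2b
2) 236.22ms=1/2b +236.22ms=1/2b
3) 472.441ms=1b +472.441ms=1b
4) 944.882ms=2b +708.661ms=3/2b
5) 1653.543ms=7/2b +118.11ms=1/4b
6) 1771.654ms=15/4b +118.11ms=1/4b
7) 1889.764ms=4b +472.441ms=1b
8) 2362.205ms=5b +236.22ms=1/2b
9) 2598.425ms=11/2b +236.22ms=1/2b
10) 2834.646ms=6b +708.661ms=3/2b
11) 3543.307ms=15/2b +118.11ms=1/4b
12) 3661.417ms=31/4b +118.11ms=1/4b
Σ=8b of 8 (127bpm 2/4) — PASS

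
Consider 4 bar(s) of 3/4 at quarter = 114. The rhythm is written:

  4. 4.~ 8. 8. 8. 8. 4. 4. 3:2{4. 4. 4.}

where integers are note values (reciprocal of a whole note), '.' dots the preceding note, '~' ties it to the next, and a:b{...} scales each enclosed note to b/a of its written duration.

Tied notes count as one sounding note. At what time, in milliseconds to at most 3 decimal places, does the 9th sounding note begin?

note 9 onset = 10b = 5263.158ms

1. 0.0ms @ 0 + 789.474ms (3/2)
2. 789.474ms @ 3/2 + 1184.211ms (9/4)
3. 1973.684ms @ 15/4 + 394.737ms (3/4)
4. 2368.421ms @ 9/2 + 394.737ms (3/4)
5. 2763.158ms @ 21/4 + 394.737ms (3/4)
6. 3157.895ms @ 6 + 789.474ms (3/2)
7. 3947.368ms @ 15/2 + 789.474ms (3/2)
8. 4736.842ms @ 9 + 526.316ms (1)
9. 5263.158ms @ 10 + 526.316ms (1)
10. 5789.474ms @ 11 + 526.316ms (1)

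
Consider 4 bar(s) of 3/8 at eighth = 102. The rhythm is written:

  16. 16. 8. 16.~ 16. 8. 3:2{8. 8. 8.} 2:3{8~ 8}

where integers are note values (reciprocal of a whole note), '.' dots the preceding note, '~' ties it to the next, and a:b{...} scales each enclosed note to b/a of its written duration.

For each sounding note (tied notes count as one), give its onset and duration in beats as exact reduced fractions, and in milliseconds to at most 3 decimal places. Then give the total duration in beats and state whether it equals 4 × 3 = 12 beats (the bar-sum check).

1) 0.0ms=0b +441.176ms=3/4b
2) 441.176ms=3/4b +441.176ms=3/4b
3) 882.353ms=3/2b +882.353ms=3/2b
4) 1764.706ms=3b +882.353ms=3/2b
5) 2647.059ms=9/2b +882.353ms=3/2b
6) 3529.412ms=6b +588.235ms=1b
7) 4117.647ms=7b +588.235ms=1b
8) 4705.882ms=8b +588.235ms=1b
9) 5294.118ms=9b +1764.706ms=3b
Σ=12b of 12 (102bpm 3/8) — PASS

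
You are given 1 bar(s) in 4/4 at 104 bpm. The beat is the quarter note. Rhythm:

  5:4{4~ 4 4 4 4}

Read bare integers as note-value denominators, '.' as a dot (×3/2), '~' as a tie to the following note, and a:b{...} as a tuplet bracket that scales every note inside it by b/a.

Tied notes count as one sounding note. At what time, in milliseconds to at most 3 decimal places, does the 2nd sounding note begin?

note 2 onset = 8/5b = 923.077ms

1. 0.0ms @ 0 + 923.077ms (8/5)
2. 923.077ms @ 8/5 + 461.538ms (4/5)
3. 1384.615ms @ 12/5 + 461.538ms (4/5)
4. 1846.154ms @ 16/5 + 461.538ms (4/5)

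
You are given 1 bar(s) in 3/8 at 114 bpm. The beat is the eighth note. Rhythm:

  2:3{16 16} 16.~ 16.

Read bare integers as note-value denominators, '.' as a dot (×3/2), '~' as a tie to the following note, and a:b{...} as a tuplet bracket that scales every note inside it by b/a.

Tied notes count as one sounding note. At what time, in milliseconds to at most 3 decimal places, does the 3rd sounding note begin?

note 3 onset = 3/2b = 789.474ms

1. 0.0ms @ 0 + 394.737ms (3/4)
2. 394.737ms @ 3/4 + 394.737ms (3/4)
3. 789.474ms @ 3/2 + 789.474ms (3/2)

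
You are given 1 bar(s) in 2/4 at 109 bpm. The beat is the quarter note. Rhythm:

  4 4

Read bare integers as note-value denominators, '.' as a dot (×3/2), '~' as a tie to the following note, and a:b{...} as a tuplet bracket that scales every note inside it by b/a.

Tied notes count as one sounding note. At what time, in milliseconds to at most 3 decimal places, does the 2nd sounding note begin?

1. 0.0ms @ 0 + 550.459ms (1)
2. 550.459ms @ 1 + 550.459ms (1)

note 2 onset = 1b = 550.459ms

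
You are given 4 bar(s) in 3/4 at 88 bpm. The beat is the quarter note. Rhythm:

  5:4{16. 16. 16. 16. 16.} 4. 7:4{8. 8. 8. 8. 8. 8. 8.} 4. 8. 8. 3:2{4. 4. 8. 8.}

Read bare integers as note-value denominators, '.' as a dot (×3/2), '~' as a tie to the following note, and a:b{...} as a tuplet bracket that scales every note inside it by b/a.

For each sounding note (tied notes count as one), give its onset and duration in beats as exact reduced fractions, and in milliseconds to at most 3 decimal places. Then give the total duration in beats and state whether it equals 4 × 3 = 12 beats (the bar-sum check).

1) 0.0ms=0b +204.545ms=3/10b
2) 204.545ms=3/10b +204.545ms=3/10b
3) 409.091ms=3/5b +204.545ms=3/10b
4) 613.636ms=9/10b +204.545ms=3/10b
5) 818.182ms=6/5b +204.545ms=3/10b
6) 1022.727ms=3/2b +1022.727ms=3/2b
7) 2045.455ms=3b +292.208ms=3/7b
8) 2337.662ms=24/7b +292.208ms=3/7b
9) 2629.87ms=27/7b +292.208ms=3/7b
10) 2922.078ms=30/7b +292.208ms=3/7b
11) 3214.286ms=33/7b +292.208ms=3/7b
12) 3506.494ms=36/7b +292.208ms=3/7b
13) 3798.701ms=39/7b +292.208ms=3/7b
14) 4090.909ms=6b +1022.727ms=3/2b
15) 5113.636ms=15/2b +511.364ms=3/4b
16) 5625.0ms=33/4b +511.364ms=3/4b
17) 6136.364ms=9b +681.818ms=1b
18) 6818.182ms=10b +681.818ms=1b
19) 7500.0ms=11b +340.909ms=1/2b
20) 7840.909ms=23/2b +340.909ms=1/2b
Σ=12b of 12 (88bpm 3/4) — PASS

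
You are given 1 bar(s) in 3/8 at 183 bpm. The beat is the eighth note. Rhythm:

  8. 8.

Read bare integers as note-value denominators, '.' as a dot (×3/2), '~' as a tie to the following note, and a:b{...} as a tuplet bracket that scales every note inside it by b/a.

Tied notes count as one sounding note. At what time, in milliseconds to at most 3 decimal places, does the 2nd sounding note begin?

1. 0.0ms @ 0 + 491.803ms (3/2)
2. 491.803ms @ 3/2 + 491.803ms (3/2)

note 2 onset = 3/2b = 491.803ms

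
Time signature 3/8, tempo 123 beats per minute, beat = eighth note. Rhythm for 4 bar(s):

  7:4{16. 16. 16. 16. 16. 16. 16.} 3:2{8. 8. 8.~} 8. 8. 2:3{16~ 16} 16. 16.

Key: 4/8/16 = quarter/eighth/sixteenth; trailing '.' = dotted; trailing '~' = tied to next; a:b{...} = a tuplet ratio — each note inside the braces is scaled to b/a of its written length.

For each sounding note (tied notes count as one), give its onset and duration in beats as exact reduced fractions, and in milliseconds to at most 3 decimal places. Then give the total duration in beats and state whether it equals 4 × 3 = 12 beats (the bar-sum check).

1) 0.0ms=0b +209.059ms=3/7b
2) 209.059ms=3/7b +209.059ms=3/7b
3) 418.118ms=6/7b +209.059ms=3/7b
4) 627.178ms=9/7b +209.059ms=3/7b
5) 836.237ms=12/7b +209.059ms=3/7b
6) 1045.296ms=15/7b +209.059ms=3/7b
7) 1254.355ms=18/7b +209.059ms=3/7b
8) 1463.415ms=3b +487.805ms=1b
9) 1951.22ms=4b +487.805ms=1b
10) 2439.024ms=5b +1219.512ms=5/2b
11) 3658.537ms=15/2b +731.707ms=3/2b
12) 4390.244ms=9b +731.707ms=3/2b
13) 5121.951ms=21/2b +365.854ms=3/4b
14) 5487.805ms=45/4b +365.854ms=3/4b
Σ=12b of 12 (123bpm 3/8) — PASS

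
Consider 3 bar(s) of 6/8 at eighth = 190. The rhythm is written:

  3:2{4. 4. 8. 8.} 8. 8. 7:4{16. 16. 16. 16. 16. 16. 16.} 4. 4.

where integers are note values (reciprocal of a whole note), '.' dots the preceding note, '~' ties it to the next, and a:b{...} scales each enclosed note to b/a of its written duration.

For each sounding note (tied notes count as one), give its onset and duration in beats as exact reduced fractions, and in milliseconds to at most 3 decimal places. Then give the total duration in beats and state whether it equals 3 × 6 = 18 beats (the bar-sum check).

1) 0.0ms=0b +631.579ms=2b
2) 631.579ms=2b +631.579ms=2b
3) 1263.158ms=4b +315.789ms=1b
4) 1578.947ms=5b +315.789ms=1b
5) 1894.737ms=6b +473.684ms=3/2b
6) 2368.421ms=15/2b +473.684ms=3/2b
7) 2842.105ms=9b +135.338ms=3/7b
8) 2977.444ms=66/7b +135.338ms=3/7b
9) 3112.782ms=69/7b +135.338ms=3/7b
10) 3248.12ms=72/7b +135.338ms=3/7b
11) 3383.459ms=75/7b +135.338ms=3/7b
12) 3518.797ms=78/7b +135.338ms=3/7b
13) 3654.135ms=81/7b +135.338ms=3/7b
14) 3789.474ms=12b +947.368ms=3b
15) 4736.842ms=15b +947.368ms=3b
Σ=18b of 18 (190bpm 6/8) — PASS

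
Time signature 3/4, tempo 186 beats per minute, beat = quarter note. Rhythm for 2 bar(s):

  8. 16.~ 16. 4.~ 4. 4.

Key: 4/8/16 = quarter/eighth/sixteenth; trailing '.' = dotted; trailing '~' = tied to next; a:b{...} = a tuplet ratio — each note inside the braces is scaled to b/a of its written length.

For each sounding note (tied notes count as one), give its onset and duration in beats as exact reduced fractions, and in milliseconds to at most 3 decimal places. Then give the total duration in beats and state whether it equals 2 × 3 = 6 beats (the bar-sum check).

1) 0.0ms=0b +241.935ms=3/4b
2) 241.935ms=3/4b +241.935ms=3/4b
3) 483.871ms=3/2b +967.742ms=3b
4) 1451.613ms=9/2b +483.871ms=3/2b
Σ=6b of 6 (186bpm 3/4) — PASS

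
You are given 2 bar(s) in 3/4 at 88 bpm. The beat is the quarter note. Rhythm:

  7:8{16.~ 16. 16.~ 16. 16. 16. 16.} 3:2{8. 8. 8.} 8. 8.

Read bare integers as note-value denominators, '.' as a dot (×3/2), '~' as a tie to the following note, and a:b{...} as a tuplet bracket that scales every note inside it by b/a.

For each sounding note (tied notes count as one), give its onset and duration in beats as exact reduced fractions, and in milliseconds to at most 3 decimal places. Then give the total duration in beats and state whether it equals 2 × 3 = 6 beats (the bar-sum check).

1) 0.0ms=0b +584.416ms=6/7b
2) 584.416ms=6/7b +584.416ms=6/7b
3) 1168.831ms=12/7b +292.208ms=3/7b
4) 1461.039ms=15/7b +292.208ms=3/7b
5) 1753.247ms=18/7b +292.208ms=3/7b
6) 2045.455ms=3b +340.909ms=1/2b
7) 2386.364ms=7/2b +340.909ms=1/2b
8) 2727.273ms=4b +340.909ms=1/2b
9) 3068.182ms=9/2b +511.364ms=3/4b
10) 3579.545ms=21/4b +511.364ms=3/4b
Σ=6b of 6 (88bpm 3/4) — PASS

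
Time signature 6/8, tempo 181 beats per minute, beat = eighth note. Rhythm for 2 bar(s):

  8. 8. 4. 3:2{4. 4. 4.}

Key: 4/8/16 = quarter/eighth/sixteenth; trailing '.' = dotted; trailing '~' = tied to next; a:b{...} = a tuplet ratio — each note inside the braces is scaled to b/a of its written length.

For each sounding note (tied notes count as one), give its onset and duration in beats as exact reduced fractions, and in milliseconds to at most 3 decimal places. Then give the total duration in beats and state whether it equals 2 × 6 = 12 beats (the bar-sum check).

1) 0.0ms=0b +497.238ms=3/2b
2) 497.238ms=3/2b +497.238ms=3/2b
3) 994.475ms=3b +994.475ms=3b
4) 1988.95ms=6b +662.983ms=2b
5) 2651.934ms=8b +662.983ms=2b
6) 3314.917ms=10b +662.983ms=2b
Σ=12b of 12 (181bpm 6/8) — PASS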